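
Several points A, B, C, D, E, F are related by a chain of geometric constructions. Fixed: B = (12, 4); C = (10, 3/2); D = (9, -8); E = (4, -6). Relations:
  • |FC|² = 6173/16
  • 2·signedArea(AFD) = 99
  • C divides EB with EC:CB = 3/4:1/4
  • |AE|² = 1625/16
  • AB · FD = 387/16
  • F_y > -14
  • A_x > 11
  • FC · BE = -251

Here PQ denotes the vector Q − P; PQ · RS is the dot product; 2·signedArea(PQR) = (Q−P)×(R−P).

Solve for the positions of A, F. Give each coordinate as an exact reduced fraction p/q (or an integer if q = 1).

A = (45/4, 1)
F = (-13/4, -13)

1. F_x = -13/4  [line 8·x + 10·y + 156 = 0 ∩ |FC|² = 6173/16]
2. F_y = -13  [line 8·x + 10·y + 156 = 0 ∩ |FC|² = 6173/16]
   → F = (-13/4, -13)
3. A_x = 45/4  [AB · FD = 387/16 ∩ 2·signedArea(AFD) = 99]
4. A_y = 1  [AB · FD = 387/16 ∩ 2·signedArea(AFD) = 99]
   → A = (45/4, 1)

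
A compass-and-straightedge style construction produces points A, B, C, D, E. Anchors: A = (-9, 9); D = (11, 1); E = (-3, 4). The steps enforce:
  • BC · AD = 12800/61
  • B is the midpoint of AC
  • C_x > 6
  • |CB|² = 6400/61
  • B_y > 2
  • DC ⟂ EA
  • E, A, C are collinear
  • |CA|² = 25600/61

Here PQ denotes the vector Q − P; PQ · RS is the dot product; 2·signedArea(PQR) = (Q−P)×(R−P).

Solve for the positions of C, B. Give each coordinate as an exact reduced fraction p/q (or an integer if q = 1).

B = (-69/61, 149/61)
C = (411/61, -251/61)

1. C_x = 411/61  [E, A, C are collinear ∩ DC ⟂ EA]
2. C_y = -251/61  [E, A, C are collinear ∩ DC ⟂ EA]
   → C = (411/61, -251/61)
3. B_x = -69/61  [B is the midpoint of AC]
4. B_y = 149/61  [B is the midpoint of AC]
   → B = (-69/61, 149/61)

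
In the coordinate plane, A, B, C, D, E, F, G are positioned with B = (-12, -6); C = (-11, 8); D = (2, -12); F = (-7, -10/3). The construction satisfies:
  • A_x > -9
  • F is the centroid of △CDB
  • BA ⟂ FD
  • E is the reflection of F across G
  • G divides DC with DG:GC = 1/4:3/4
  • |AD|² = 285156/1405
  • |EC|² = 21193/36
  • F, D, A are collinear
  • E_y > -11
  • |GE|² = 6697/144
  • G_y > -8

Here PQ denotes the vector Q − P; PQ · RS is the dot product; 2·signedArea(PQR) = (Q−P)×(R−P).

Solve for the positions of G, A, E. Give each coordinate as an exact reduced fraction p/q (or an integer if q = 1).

A = (-11608/1405, -2976/1405)
E = (9/2, -32/3)
G = (-5/4, -7)

1. G_x = -5/4  [G divides DC with DG:GC = 1/4:3/4]
2. G_y = -7  [G divides DC with DG:GC = 1/4:3/4]
   → G = (-5/4, -7)
3. A_x = -11608/1405  [F, D, A are collinear ∩ BA ⟂ FD]
4. A_y = -2976/1405  [F, D, A are collinear ∩ BA ⟂ FD]
   → A = (-11608/1405, -2976/1405)
5. E_x = 9/2  [E is the reflection of F across G]
6. E_y = -32/3  [E is the reflection of F across G]
   → E = (9/2, -32/3)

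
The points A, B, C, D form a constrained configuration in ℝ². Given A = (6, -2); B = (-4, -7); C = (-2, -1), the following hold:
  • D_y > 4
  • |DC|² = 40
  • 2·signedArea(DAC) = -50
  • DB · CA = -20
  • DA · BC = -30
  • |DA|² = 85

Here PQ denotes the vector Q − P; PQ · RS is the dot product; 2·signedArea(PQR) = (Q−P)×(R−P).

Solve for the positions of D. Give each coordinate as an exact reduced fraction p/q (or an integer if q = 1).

D = (0, 5)

1. D_x = 0  [DB · CA = -20 ∩ DA · BC = -30]
2. D_y = 5  [DB · CA = -20 ∩ DA · BC = -30]
   → D = (0, 5)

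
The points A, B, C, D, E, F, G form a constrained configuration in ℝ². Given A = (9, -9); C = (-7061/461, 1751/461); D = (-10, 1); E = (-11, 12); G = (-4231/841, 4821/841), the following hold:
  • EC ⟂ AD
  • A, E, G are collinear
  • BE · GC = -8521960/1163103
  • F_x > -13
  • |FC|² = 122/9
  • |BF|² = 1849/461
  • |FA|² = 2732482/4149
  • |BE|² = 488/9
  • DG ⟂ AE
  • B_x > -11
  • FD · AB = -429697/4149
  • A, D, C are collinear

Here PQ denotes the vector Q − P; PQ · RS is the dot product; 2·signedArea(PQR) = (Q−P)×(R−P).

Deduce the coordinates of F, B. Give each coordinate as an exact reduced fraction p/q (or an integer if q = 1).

B = (-31/3, 14/3)
F = (-16742/1383, 7744/1383)

1. B_x = -31/3  [line 3987810/387701·x + 749890/387701·y + 113123650/1163103 = 0 ∩ |BE|² = 488/9]
2. B_y = 14/3  [line 3987810/387701·x + 749890/387701·y + 113123650/1163103 = 0 ∩ |BE|² = 488/9]
   → B = (-31/3, 14/3)
3. F_x = -16742/1383  [line 58/3·x + -41/3·y + 1288540/4149 = 0 ∩ |FC|² = 122/9]
4. F_y = 7744/1383  [line 58/3·x + -41/3·y + 1288540/4149 = 0 ∩ |FC|² = 122/9]
   → F = (-16742/1383, 7744/1383)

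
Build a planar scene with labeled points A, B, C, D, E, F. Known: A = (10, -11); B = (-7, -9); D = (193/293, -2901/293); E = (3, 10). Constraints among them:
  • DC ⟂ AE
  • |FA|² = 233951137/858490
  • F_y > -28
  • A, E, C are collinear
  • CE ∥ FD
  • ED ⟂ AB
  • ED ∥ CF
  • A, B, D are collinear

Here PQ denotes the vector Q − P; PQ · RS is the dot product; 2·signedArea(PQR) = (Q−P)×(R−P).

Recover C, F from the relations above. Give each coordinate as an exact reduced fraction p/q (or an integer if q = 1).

1. C_x = 25597/2930  [A, E, C are collinear ∩ DC ⟂ AE]
2. C_y = -21121/2930  [A, E, C are collinear ∩ DC ⟂ AE]
   → C = (25597/2930, -21121/2930)
3. F_x = 18737/2930  [CE ∥ FD ∩ ED ∥ CF]
4. F_y = -79431/2930  [CE ∥ FD ∩ ED ∥ CF]
   → F = (18737/2930, -79431/2930)

C = (25597/2930, -21121/2930)
F = (18737/2930, -79431/2930)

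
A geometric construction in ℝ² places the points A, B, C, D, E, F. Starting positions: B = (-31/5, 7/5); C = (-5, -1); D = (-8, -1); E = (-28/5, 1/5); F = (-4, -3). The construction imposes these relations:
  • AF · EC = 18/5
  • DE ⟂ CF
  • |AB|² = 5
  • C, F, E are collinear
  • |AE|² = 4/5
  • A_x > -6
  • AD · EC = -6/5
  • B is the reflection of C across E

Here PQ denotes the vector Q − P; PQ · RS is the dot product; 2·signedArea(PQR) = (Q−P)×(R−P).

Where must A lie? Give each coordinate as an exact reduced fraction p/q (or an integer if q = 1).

A = (-26/5, -3/5)

1. A_x = -26/5  [line -3/5·x + 6/5·y + -12/5 = 0 ∩ |AE|² = 4/5]
2. A_y = -3/5  [line -3/5·x + 6/5·y + -12/5 = 0 ∩ |AE|² = 4/5]
   → A = (-26/5, -3/5)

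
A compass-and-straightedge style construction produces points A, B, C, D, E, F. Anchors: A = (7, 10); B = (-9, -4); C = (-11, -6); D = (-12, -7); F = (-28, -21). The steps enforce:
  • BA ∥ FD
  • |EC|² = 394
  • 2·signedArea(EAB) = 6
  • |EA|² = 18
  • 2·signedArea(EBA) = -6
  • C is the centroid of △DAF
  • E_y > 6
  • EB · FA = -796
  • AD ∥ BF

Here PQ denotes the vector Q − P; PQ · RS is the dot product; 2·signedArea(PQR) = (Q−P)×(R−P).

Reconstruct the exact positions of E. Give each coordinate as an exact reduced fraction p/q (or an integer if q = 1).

1. E_x = 4  [2·signedArea(EBA) = -6 ∩ EB · FA = -796]
2. E_y = 7  [2·signedArea(EBA) = -6 ∩ EB · FA = -796]
   → E = (4, 7)

E = (4, 7)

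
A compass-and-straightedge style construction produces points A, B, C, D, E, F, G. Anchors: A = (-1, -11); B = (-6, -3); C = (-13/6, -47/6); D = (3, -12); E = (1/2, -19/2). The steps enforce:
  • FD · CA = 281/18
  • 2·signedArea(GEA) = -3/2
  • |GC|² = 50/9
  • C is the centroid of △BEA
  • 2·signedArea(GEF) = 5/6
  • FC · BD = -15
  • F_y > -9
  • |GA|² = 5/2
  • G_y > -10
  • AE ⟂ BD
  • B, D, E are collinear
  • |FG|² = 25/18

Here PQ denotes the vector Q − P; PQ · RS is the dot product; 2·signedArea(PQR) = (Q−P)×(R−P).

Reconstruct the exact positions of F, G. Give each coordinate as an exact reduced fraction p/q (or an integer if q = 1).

1. F_x = -4/3  [FC · BD = -15 ∩ FD · CA = 281/18]
2. F_y = -26/3  [FC · BD = -15 ∩ FD · CA = 281/18]
   → F = (-4/3, -26/3)
3. G_x = -1/2  [2·signedArea(GEF) = 5/6 ∩ 2·signedArea(GEA) = -3/2]
4. G_y = -19/2  [2·signedArea(GEF) = 5/6 ∩ 2·signedArea(GEA) = -3/2]
   → G = (-1/2, -19/2)

F = (-4/3, -26/3)
G = (-1/2, -19/2)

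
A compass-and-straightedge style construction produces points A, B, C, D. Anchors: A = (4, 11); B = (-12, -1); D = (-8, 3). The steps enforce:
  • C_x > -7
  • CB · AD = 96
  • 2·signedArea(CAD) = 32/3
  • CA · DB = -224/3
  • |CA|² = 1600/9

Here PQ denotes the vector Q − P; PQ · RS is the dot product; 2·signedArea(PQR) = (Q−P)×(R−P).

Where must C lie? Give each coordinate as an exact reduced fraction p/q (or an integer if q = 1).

C = (-20/3, 3)

1. C_x = -20/3  [CA · DB = -224/3 ∩ CB · AD = 96]
2. C_y = 3  [CA · DB = -224/3 ∩ CB · AD = 96]
   → C = (-20/3, 3)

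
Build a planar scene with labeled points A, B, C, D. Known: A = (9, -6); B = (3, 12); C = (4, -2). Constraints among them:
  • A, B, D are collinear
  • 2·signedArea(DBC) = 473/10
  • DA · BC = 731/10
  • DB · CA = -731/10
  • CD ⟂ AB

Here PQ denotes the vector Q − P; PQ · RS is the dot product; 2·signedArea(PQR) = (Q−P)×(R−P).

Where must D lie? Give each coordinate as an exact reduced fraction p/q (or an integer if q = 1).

1. D_x = 73/10  [A, B, D are collinear ∩ CD ⟂ AB]
2. D_y = -9/10  [A, B, D are collinear ∩ CD ⟂ AB]
   → D = (73/10, -9/10)

D = (73/10, -9/10)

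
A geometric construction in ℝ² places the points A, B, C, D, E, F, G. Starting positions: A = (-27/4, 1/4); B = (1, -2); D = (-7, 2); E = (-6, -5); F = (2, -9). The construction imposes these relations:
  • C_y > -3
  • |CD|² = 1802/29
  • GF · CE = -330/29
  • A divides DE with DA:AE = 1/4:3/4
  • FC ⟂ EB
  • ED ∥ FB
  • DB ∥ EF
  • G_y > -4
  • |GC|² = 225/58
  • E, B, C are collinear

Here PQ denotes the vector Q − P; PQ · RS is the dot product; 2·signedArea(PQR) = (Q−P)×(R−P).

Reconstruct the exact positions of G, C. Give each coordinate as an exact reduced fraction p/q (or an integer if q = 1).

1. C_x = -20/29  [E, B, C are collinear ∩ FC ⟂ EB]
2. C_y = -79/29  [E, B, C are collinear ∩ FC ⟂ EB]
   → C = (-20/29, -79/29)
3. G_x = -5/2  [line 154/29·x + 66/29·y + 616/29 = 0 ∩ |GC|² = 225/58]
4. G_y = -7/2  [line 154/29·x + 66/29·y + 616/29 = 0 ∩ |GC|² = 225/58]
   → G = (-5/2, -7/2)

C = (-20/29, -79/29)
G = (-5/2, -7/2)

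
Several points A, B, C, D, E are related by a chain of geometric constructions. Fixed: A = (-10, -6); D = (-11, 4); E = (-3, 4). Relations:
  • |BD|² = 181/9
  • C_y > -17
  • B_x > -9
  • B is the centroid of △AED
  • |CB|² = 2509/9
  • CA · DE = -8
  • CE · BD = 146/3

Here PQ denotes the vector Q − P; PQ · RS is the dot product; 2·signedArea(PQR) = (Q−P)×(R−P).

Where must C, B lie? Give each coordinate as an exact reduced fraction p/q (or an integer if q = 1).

B = (-8, 2/3)
C = (-9, -16)

1. C_x = -9  [CA · DE = -8]
2. B_x = -8  [B is the centroid of △AED]
3. B_y = 2/3  [B is the centroid of △AED]
   → B = (-8, 2/3)
4. C_x = -9  [CA · DE = -8 ∩ CE · BD = 146/3]
5. C_y = -16  [CA · DE = -8 ∩ CE · BD = 146/3]
   → C = (-9, -16)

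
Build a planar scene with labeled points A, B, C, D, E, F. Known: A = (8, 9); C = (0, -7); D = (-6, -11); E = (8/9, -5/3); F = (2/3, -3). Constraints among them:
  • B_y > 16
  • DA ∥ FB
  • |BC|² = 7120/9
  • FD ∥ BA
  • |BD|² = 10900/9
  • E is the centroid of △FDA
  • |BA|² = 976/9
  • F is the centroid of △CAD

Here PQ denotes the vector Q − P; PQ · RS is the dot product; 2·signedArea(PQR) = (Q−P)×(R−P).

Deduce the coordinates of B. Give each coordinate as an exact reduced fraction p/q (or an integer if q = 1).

B = (44/3, 17)

1. B_x = 44/3  [FD ∥ BA ∩ DA ∥ FB]
2. B_y = 17  [FD ∥ BA ∩ DA ∥ FB]
   → B = (44/3, 17)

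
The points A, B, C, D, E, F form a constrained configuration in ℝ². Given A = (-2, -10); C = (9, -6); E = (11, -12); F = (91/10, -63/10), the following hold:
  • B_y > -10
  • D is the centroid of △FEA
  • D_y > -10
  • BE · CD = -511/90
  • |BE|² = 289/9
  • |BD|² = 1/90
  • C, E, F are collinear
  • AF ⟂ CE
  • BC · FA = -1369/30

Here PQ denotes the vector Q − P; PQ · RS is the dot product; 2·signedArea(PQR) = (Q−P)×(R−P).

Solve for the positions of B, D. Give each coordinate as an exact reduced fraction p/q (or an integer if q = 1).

B = (6, -28/3)
D = (181/30, -283/30)

1. B_x = 6  [line 111/10·x + 37/10·y + -481/15 = 0 ∩ |BE|² = 289/9]
2. B_y = -28/3  [line 111/10·x + 37/10·y + -481/15 = 0 ∩ |BE|² = 289/9]
   → B = (6, -28/3)
3. D_x = 181/30  [D is the centroid of △FEA]
4. D_y = -283/30  [D is the centroid of △FEA]
   → D = (181/30, -283/30)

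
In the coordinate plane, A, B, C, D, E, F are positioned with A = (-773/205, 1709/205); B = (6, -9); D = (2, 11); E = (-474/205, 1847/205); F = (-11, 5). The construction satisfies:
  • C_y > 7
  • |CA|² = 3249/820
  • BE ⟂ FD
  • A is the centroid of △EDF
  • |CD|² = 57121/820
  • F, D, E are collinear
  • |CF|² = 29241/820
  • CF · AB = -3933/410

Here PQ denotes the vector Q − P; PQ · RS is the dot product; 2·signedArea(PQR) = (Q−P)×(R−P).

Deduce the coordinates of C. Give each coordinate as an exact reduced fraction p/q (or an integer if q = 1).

C = (-2287/410, 1538/205)

1. C_x = -2287/410  [line -2003/205·x + 3554/205·y + -75673/410 = 0 ∩ |CF|² = 29241/820]
2. C_y = 1538/205  [line -2003/205·x + 3554/205·y + -75673/410 = 0 ∩ |CF|² = 29241/820]
   → C = (-2287/410, 1538/205)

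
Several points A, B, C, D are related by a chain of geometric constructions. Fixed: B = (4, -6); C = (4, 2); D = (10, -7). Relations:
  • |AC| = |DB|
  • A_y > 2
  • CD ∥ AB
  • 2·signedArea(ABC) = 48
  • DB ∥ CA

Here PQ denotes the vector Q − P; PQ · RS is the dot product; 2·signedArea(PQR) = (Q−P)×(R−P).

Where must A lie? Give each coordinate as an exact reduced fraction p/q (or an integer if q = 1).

A = (-2, 3)

1. A_x = -2  [CD ∥ AB ∩ DB ∥ CA]
2. A_y = 3  [CD ∥ AB ∩ DB ∥ CA]
   → A = (-2, 3)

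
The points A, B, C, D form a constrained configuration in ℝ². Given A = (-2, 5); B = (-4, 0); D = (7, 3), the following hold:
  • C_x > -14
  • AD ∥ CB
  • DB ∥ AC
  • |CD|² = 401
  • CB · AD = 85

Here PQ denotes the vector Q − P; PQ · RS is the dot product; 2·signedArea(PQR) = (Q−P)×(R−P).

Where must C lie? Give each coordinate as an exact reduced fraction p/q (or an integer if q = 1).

C = (-13, 2)

1. C_x = -13  [AD ∥ CB ∩ DB ∥ AC]
2. C_y = 2  [AD ∥ CB ∩ DB ∥ AC]
   → C = (-13, 2)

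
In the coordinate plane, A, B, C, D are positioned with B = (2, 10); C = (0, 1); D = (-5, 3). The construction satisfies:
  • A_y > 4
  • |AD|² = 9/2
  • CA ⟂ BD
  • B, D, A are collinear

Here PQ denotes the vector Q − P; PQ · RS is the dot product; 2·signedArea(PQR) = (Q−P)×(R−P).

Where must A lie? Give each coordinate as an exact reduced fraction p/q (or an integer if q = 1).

A = (-7/2, 9/2)

1. A_x = -7/2  [B, D, A are collinear ∩ CA ⟂ BD]
2. A_y = 9/2  [B, D, A are collinear ∩ CA ⟂ BD]
   → A = (-7/2, 9/2)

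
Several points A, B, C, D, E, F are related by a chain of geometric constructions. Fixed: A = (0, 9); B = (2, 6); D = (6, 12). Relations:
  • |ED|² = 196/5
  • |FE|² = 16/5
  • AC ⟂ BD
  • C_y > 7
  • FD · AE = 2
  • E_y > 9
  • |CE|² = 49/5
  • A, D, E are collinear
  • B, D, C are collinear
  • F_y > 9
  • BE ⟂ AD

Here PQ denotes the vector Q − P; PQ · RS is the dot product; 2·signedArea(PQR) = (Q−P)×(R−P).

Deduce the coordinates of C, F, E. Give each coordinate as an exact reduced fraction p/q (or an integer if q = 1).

1. C_x = 36/13  [B, D, C are collinear ∩ AC ⟂ BD]
2. C_y = 93/13  [B, D, C are collinear ∩ AC ⟂ BD]
   → C = (36/13, 93/13)
3. E_x = 2/5  [A, D, E are collinear ∩ BE ⟂ AD]
4. E_y = 46/5  [A, D, E are collinear ∩ BE ⟂ AD]
   → E = (2/5, 46/5)
5. F_x = 2  [line -2/5·x + -1/5·y + 14/5 = 0 ∩ |FE|² = 16/5]
6. F_y = 10  [line -2/5·x + -1/5·y + 14/5 = 0 ∩ |FE|² = 16/5]
   → F = (2, 10)

C = (36/13, 93/13)
E = (2/5, 46/5)
F = (2, 10)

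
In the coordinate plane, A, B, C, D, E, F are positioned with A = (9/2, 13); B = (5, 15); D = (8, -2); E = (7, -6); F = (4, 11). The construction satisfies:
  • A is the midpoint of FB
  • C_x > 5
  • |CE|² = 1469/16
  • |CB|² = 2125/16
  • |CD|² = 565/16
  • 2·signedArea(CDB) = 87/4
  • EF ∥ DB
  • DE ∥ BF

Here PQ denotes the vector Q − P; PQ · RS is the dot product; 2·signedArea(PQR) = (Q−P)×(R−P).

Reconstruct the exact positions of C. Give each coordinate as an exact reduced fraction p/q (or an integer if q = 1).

1. C_x = 23/4  [line -17·x + -3·y + 433/4 = 0 ∩ |CB|² = 2125/16]
2. C_y = 7/2  [line -17·x + -3·y + 433/4 = 0 ∩ |CB|² = 2125/16]
   → C = (23/4, 7/2)

C = (23/4, 7/2)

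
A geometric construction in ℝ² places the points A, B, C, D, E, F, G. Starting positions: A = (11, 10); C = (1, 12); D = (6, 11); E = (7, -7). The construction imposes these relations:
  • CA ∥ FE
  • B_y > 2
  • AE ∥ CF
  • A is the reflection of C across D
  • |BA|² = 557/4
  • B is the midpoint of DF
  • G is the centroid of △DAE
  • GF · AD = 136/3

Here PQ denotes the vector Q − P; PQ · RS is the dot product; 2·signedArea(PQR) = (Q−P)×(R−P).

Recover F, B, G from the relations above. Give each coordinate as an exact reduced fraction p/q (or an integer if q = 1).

B = (3/2, 3)
F = (-3, -5)
G = (8, 14/3)

1. F_x = -3  [CA ∥ FE ∩ AE ∥ CF]
2. F_y = -5  [CA ∥ FE ∩ AE ∥ CF]
   → F = (-3, -5)
3. B_x = 3/2  [B is the midpoint of DF]
4. B_y = 3  [B is the midpoint of DF]
   → B = (3/2, 3)
5. G_x = 8  [G is the centroid of △DAE]
6. G_y = 14/3  [G is the centroid of △DAE]
   → G = (8, 14/3)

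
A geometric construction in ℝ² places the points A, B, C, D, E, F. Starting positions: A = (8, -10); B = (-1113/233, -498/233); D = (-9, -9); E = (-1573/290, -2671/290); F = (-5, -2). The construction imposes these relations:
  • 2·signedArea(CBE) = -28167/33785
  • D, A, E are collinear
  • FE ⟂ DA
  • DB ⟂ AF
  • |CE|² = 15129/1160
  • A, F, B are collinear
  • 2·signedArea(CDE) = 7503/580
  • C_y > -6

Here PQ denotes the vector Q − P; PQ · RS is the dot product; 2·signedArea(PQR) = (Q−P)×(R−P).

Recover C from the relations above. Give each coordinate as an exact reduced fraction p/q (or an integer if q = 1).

C = (-3023/580, -3251/580)

1. C_x = -3023/580  [2·signedArea(CDE) = 7503/580 ∩ 2·signedArea(CBE) = -28167/33785]
2. C_y = -3251/580  [2·signedArea(CDE) = 7503/580 ∩ 2·signedArea(CBE) = -28167/33785]
   → C = (-3023/580, -3251/580)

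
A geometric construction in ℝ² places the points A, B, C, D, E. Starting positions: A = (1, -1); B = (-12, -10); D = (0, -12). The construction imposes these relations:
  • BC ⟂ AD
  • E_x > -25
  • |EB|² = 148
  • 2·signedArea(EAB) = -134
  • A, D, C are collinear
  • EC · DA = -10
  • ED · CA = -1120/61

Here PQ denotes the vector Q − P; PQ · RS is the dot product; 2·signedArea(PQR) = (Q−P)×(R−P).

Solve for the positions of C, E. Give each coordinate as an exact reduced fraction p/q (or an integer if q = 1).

C = (5/61, -677/61)
E = (-24, -8)

1. C_x = 5/61  [A, D, C are collinear ∩ BC ⟂ AD]
2. C_y = -677/61  [A, D, C are collinear ∩ BC ⟂ AD]
   → C = (5/61, -677/61)
3. E_x = -24  [ED · CA = -1120/61 ∩ 2·signedArea(EAB) = -134]
4. E_y = -8  [ED · CA = -1120/61 ∩ 2·signedArea(EAB) = -134]
   → E = (-24, -8)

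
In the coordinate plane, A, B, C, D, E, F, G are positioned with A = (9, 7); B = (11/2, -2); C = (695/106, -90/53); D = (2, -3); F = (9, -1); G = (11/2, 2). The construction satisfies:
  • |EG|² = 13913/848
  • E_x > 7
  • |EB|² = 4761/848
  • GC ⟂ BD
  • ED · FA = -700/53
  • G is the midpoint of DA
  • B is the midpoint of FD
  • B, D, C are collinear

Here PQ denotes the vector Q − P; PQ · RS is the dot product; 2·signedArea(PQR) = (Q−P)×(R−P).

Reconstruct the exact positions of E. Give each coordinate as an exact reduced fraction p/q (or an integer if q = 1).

E = (1649/212, -143/106)

1. E_y = -143/106  [ED · FA = -700/53]
2. E_x = 1649/212  [|EG|² = 13913/848]
   → E = (1649/212, -143/106)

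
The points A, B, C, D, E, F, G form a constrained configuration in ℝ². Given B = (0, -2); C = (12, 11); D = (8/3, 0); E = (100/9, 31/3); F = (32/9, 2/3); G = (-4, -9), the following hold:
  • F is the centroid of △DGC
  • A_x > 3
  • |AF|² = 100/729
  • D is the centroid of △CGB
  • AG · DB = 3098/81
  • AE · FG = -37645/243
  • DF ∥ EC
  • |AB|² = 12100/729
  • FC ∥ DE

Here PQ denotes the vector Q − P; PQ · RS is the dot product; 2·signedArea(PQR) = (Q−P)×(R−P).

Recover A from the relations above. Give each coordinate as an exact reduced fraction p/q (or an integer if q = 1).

1. A_x = 88/27  [AE · FG = -37645/243 ∩ AG · DB = 3098/81]
2. A_y = 4/9  [AE · FG = -37645/243 ∩ AG · DB = 3098/81]
   → A = (88/27, 4/9)

A = (88/27, 4/9)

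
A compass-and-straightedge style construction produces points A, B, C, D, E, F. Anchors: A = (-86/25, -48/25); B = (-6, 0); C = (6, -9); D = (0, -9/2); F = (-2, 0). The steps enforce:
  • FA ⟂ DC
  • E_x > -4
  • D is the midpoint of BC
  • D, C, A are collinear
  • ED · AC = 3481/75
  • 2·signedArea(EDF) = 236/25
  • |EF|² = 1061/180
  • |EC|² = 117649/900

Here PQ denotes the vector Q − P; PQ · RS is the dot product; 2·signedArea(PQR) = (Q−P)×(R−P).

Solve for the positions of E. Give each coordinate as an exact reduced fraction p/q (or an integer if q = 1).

1. E_x = -236/75  [2·signedArea(EDF) = 236/25 ∩ ED · AC = 3481/75]
2. E_y = -107/50  [2·signedArea(EDF) = 236/25 ∩ ED · AC = 3481/75]
   → E = (-236/75, -107/50)

E = (-236/75, -107/50)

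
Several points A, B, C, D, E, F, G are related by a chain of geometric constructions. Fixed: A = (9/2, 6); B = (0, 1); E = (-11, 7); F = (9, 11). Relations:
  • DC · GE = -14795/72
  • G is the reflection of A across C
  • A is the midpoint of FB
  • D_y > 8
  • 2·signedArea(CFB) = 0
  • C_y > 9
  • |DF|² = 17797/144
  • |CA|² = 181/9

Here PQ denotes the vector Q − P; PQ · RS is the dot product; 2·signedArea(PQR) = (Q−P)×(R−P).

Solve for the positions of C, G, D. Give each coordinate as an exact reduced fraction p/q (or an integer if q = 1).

C = (15/2, 28/3)
D = (-7/4, 49/6)
G = (21/2, 38/3)

1. C_x = 15/2  [line 10·x + -9·y + 9 = 0 ∩ |CA|² = 181/9]
2. C_y = 28/3  [line 10·x + -9·y + 9 = 0 ∩ |CA|² = 181/9]
   → C = (15/2, 28/3)
3. G_x = 21/2  [G is the reflection of A across C]
4. G_y = 38/3  [G is the reflection of A across C]
   → G = (21/2, 38/3)
5. D_x = -7/4  [line 43/2·x + 17/3·y + -623/72 = 0 ∩ |DF|² = 17797/144]
6. D_y = 49/6  [line 43/2·x + 17/3·y + -623/72 = 0 ∩ |DF|² = 17797/144]
   → D = (-7/4, 49/6)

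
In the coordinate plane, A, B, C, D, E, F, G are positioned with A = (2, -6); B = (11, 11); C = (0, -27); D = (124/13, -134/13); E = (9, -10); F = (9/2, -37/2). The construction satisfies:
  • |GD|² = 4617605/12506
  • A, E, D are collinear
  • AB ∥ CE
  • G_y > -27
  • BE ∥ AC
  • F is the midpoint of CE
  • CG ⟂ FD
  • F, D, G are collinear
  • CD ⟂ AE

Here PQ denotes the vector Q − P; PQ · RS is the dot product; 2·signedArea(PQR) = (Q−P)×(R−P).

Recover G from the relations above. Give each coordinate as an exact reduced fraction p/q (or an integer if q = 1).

G = (-6603/12506, -333601/12506)

1. G_x = -6603/12506  [F, D, G are collinear ∩ CG ⟂ FD]
2. G_y = -333601/12506  [F, D, G are collinear ∩ CG ⟂ FD]
   → G = (-6603/12506, -333601/12506)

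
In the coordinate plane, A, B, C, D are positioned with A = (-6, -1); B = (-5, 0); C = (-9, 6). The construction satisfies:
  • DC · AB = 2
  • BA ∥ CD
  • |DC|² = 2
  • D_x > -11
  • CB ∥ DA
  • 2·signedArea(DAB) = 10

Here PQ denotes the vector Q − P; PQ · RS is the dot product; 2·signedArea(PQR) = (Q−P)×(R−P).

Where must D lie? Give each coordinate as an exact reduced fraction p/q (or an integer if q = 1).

1. D_x = -10  [CB ∥ DA ∩ BA ∥ CD]
2. D_y = 5  [CB ∥ DA ∩ BA ∥ CD]
   → D = (-10, 5)

D = (-10, 5)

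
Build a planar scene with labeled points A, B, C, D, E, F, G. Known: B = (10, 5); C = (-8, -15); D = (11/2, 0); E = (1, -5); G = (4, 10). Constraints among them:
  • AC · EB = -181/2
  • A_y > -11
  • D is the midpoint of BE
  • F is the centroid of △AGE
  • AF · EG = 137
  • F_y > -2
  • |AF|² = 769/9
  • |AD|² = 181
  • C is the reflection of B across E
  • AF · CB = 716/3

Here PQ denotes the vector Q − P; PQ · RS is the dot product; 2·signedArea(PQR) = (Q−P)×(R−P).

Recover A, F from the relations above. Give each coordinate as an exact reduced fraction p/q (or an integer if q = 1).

A = (-7/2, -10)
F = (1/2, -5/3)

1. A_x = -7/2  [line -9·x + -10·y + -263/2 = 0 ∩ |AD|² = 181]
2. A_y = -10  [line -9·x + -10·y + -263/2 = 0 ∩ |AD|² = 181]
   → A = (-7/2, -10)
3. F_x = 1/2  [AF · CB = 716/3 ∩ F is the centroid of △AGE]
4. F_y = -5/3  [AF · CB = 716/3 ∩ F is the centroid of △AGE]
   → F = (1/2, -5/3)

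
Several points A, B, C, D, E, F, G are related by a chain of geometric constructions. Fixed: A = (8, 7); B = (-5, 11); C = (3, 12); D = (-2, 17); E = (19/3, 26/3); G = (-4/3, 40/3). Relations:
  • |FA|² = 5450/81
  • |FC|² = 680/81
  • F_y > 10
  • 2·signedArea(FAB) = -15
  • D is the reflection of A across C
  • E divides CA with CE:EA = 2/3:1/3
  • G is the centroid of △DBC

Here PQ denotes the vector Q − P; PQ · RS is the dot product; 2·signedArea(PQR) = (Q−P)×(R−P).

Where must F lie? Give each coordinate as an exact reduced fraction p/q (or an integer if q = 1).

F = (5/9, 94/9)

1. F_x = 5/9  [line -4·x + -13·y + 138 = 0 ∩ |FA|² = 5450/81]
2. F_y = 94/9  [line -4·x + -13·y + 138 = 0 ∩ |FA|² = 5450/81]
   → F = (5/9, 94/9)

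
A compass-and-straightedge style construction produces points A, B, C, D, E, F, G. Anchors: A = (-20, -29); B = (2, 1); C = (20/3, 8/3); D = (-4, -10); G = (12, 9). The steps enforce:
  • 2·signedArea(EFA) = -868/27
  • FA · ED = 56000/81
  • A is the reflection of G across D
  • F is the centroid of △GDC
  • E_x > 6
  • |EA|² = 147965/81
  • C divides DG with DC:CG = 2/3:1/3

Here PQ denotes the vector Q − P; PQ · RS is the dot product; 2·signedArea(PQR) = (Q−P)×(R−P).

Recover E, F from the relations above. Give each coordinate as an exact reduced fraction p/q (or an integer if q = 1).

E = (62/9, 38/9)
F = (44/9, 5/9)

1. F_x = 44/9  [F is the centroid of △GDC]
2. F_y = 5/9  [F is the centroid of △GDC]
   → F = (44/9, 5/9)
3. E_x = 62/9  [2·signedArea(EFA) = -868/27 ∩ FA · ED = 56000/81]
4. E_y = 38/9  [2·signedArea(EFA) = -868/27 ∩ FA · ED = 56000/81]
   → E = (62/9, 38/9)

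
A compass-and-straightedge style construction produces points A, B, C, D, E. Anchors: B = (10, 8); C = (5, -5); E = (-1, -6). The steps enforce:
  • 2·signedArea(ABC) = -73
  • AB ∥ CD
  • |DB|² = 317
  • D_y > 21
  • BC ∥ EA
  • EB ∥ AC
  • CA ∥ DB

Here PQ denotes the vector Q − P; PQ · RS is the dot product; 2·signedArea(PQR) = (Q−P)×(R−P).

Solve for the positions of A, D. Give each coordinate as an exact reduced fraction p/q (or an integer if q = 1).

A = (-6, -19)
D = (21, 22)

1. A_x = -6  [EB ∥ AC ∩ BC ∥ EA]
2. A_y = -19  [EB ∥ AC ∩ BC ∥ EA]
   → A = (-6, -19)
3. D_x = 21  [CA ∥ DB ∩ AB ∥ CD]
4. D_y = 22  [CA ∥ DB ∩ AB ∥ CD]
   → D = (21, 22)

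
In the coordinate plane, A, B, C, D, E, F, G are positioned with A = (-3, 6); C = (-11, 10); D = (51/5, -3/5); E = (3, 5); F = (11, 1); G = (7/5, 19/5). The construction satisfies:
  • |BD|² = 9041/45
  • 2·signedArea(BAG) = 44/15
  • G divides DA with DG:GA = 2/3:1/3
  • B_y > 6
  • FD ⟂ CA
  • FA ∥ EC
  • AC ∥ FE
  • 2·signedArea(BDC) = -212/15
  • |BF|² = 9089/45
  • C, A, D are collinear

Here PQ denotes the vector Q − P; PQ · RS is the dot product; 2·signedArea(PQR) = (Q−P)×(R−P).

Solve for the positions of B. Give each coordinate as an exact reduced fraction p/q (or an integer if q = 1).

1. B_x = -11/5  [line 11/5·x + 22/5·y + -341/15 = 0 ∩ |BF|² = 9089/45]
2. B_y = 94/15  [line 11/5·x + 22/5·y + -341/15 = 0 ∩ |BF|² = 9089/45]
   → B = (-11/5, 94/15)

B = (-11/5, 94/15)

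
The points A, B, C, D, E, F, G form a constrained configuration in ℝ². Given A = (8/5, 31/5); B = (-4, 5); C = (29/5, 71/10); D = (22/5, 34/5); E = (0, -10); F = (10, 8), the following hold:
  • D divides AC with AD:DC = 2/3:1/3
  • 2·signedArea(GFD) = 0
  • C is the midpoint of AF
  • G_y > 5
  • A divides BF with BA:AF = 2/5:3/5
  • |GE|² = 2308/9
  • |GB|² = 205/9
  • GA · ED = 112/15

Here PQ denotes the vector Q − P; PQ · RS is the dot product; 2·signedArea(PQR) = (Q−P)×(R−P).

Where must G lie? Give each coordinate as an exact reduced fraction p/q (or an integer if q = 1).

G = (2/3, 6)

1. G_x = 2/3  [2·signedArea(GFD) = 0 ∩ GA · ED = 112/15]
2. G_y = 6  [2·signedArea(GFD) = 0 ∩ GA · ED = 112/15]
   → G = (2/3, 6)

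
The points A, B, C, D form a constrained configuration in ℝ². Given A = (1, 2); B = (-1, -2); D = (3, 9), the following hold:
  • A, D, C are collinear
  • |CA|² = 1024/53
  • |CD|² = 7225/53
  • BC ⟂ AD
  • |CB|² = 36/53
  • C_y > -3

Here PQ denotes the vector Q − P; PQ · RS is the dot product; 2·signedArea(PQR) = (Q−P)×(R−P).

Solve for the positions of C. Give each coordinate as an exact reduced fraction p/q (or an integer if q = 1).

1. C_x = -11/53  [A, D, C are collinear ∩ BC ⟂ AD]
2. C_y = -118/53  [A, D, C are collinear ∩ BC ⟂ AD]
   → C = (-11/53, -118/53)

C = (-11/53, -118/53)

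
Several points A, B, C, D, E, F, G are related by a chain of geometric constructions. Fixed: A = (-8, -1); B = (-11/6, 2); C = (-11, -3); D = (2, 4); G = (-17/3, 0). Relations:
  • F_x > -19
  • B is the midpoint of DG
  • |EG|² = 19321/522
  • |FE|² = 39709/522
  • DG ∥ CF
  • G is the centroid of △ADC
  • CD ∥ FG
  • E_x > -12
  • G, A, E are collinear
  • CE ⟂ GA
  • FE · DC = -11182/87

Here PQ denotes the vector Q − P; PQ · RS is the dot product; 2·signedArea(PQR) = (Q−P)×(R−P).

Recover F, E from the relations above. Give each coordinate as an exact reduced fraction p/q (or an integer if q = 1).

1. F_x = -56/3  [CD ∥ FG ∩ DG ∥ CF]
2. F_y = -7  [CD ∥ FG ∩ DG ∥ CF]
   → F = (-56/3, -7)
3. E_x = -653/58  [G, A, E are collinear ∩ CE ⟂ GA]
4. E_y = -139/58  [G, A, E are collinear ∩ CE ⟂ GA]
   → E = (-653/58, -139/58)

E = (-653/58, -139/58)
F = (-56/3, -7)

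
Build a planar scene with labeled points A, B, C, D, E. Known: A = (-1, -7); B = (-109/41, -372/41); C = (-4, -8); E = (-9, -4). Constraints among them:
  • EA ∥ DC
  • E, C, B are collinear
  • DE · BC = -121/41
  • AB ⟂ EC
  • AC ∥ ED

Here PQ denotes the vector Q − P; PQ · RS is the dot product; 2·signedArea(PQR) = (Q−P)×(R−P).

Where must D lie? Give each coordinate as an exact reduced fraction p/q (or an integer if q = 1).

1. D_x = -12  [EA ∥ DC ∩ AC ∥ ED]
2. D_y = -5  [EA ∥ DC ∩ AC ∥ ED]
   → D = (-12, -5)

D = (-12, -5)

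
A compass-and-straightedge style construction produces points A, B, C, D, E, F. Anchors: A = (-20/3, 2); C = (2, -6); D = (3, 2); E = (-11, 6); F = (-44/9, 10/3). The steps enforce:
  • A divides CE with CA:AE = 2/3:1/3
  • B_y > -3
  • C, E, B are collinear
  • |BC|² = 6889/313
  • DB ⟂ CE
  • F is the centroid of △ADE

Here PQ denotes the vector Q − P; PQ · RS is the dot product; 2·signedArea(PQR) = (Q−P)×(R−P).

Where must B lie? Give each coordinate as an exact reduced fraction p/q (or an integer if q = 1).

B = (-453/313, -882/313)

1. B_x = -453/313  [C, E, B are collinear ∩ DB ⟂ CE]
2. B_y = -882/313  [C, E, B are collinear ∩ DB ⟂ CE]
   → B = (-453/313, -882/313)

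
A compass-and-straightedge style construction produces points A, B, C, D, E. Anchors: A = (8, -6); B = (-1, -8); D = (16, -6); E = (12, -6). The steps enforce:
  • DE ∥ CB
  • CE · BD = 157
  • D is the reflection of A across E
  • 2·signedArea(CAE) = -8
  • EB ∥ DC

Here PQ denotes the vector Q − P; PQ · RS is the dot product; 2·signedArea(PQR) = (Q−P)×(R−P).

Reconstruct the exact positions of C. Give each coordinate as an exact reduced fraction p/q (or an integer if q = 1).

1. C_x = 3  [DE ∥ CB ∩ EB ∥ DC]
2. C_y = -8  [DE ∥ CB ∩ EB ∥ DC]
   → C = (3, -8)

C = (3, -8)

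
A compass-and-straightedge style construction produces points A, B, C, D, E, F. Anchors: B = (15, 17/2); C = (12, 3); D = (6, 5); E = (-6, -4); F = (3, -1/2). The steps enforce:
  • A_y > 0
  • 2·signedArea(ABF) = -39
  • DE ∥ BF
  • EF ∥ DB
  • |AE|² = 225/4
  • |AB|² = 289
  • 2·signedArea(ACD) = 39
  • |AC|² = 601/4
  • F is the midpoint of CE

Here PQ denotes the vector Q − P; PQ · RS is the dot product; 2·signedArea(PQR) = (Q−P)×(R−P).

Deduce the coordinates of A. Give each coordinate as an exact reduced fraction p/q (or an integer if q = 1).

A = (0, 1/2)

1. A_x = 0  [2·signedArea(ACD) = 39 ∩ 2·signedArea(ABF) = -39]
2. A_y = 1/2  [2·signedArea(ACD) = 39 ∩ 2·signedArea(ABF) = -39]
   → A = (0, 1/2)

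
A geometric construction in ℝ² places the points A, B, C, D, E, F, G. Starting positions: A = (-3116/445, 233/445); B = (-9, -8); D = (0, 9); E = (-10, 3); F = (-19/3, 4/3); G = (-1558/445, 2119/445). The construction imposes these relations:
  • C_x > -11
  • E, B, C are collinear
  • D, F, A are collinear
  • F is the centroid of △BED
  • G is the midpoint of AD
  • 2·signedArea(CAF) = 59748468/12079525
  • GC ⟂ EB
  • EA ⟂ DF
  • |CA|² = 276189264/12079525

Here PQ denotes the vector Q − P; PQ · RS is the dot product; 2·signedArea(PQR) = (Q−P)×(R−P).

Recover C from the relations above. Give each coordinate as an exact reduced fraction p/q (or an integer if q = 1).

C = (-274316/27145, 112961/27145)

1. C_x = -274316/27145  [E, B, C are collinear ∩ GC ⟂ EB]
2. C_y = 112961/27145  [E, B, C are collinear ∩ GC ⟂ EB]
   → C = (-274316/27145, 112961/27145)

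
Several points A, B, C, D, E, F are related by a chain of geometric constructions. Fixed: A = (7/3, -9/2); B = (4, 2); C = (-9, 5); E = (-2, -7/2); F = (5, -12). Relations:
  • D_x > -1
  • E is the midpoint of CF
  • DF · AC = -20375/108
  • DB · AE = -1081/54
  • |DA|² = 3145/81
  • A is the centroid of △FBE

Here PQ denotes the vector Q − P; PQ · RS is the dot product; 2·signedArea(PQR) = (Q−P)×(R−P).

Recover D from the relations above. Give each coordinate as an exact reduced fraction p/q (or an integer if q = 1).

D = (-8/9, 5/6)

1. D_x = -8/9  [DF · AC = -20375/108 ∩ DB · AE = -1081/54]
2. D_y = 5/6  [DF · AC = -20375/108 ∩ DB · AE = -1081/54]
   → D = (-8/9, 5/6)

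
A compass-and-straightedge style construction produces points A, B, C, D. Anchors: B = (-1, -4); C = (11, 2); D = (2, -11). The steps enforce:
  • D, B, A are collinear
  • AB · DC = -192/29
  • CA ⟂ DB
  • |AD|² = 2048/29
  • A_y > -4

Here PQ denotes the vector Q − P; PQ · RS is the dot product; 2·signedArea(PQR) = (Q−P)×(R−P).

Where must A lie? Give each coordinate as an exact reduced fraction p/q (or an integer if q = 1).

1. A_x = -38/29  [D, B, A are collinear ∩ CA ⟂ DB]
2. A_y = -95/29  [D, B, A are collinear ∩ CA ⟂ DB]
   → A = (-38/29, -95/29)

A = (-38/29, -95/29)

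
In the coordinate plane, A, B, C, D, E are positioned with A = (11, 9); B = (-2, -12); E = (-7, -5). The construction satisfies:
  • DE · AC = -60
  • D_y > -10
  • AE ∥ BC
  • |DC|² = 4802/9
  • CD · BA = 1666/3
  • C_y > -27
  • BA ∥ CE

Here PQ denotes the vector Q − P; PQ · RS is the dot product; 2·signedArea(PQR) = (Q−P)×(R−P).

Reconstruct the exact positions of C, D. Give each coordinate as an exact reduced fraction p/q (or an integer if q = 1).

C = (-20, -26)
D = (-11/3, -29/3)

1. C_x = -20  [BA ∥ CE ∩ AE ∥ BC]
2. C_y = -26  [BA ∥ CE ∩ AE ∥ BC]
   → C = (-20, -26)
3. D_x = -11/3  [DE · AC = -60 ∩ CD · BA = 1666/3]
4. D_y = -29/3  [DE · AC = -60 ∩ CD · BA = 1666/3]
   → D = (-11/3, -29/3)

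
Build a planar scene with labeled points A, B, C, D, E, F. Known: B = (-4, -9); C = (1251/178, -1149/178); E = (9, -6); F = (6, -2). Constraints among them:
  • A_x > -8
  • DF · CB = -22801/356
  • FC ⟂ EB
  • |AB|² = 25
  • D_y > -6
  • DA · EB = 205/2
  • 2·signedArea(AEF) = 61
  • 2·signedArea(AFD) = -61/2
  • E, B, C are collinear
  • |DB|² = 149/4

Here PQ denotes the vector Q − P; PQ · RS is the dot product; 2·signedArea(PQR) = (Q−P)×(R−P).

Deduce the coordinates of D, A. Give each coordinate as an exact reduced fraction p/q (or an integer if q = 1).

A = (-7, -5)
D = (1, -11/2)

1. D_x = 1  [line 1963/178·x + 453/178·y + 1057/356 = 0 ∩ |DB|² = 149/4]
2. D_y = -11/2  [line 1963/178·x + 453/178·y + 1057/356 = 0 ∩ |DB|² = 149/4]
   → D = (1, -11/2)
3. A_x = -7  [DA · EB = 205/2 ∩ 2·signedArea(AFD) = -61/2]
4. A_y = -5  [DA · EB = 205/2 ∩ 2·signedArea(AFD) = -61/2]
   → A = (-7, -5)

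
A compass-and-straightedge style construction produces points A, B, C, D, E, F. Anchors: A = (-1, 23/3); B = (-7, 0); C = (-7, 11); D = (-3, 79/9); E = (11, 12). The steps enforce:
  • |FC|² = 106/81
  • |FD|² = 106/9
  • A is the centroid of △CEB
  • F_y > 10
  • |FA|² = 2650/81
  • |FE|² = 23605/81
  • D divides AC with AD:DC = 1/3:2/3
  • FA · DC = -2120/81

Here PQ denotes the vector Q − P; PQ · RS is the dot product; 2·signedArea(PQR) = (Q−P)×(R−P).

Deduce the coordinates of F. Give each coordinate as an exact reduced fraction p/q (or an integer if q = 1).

1. F_x = -6  [line 4·x + -20/9·y + 3824/81 = 0 ∩ |FD|² = 106/9]
2. F_y = 94/9  [line 4·x + -20/9·y + 3824/81 = 0 ∩ |FD|² = 106/9]
   → F = (-6, 94/9)

F = (-6, 94/9)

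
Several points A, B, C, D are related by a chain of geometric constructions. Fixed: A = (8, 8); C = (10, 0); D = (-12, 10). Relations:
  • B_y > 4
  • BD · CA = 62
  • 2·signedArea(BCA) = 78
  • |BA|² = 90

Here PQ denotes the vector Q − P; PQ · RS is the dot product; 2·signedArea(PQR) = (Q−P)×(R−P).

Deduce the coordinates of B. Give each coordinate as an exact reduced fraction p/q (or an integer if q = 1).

B = (-1, 5)

1. B_x = -1  [2·signedArea(BCA) = 78 ∩ BD · CA = 62]
2. B_y = 5  [2·signedArea(BCA) = 78 ∩ BD · CA = 62]
   → B = (-1, 5)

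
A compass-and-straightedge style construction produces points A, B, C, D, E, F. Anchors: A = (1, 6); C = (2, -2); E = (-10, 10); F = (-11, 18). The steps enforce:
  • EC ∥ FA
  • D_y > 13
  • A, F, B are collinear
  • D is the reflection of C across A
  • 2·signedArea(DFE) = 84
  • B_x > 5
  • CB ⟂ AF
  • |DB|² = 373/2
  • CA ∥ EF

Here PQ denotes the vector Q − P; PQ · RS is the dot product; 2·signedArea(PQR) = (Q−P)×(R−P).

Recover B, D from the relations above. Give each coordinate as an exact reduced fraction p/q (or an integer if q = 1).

1. B_x = 11/2  [A, F, B are collinear ∩ CB ⟂ AF]
2. B_y = 3/2  [A, F, B are collinear ∩ CB ⟂ AF]
   → B = (11/2, 3/2)
3. D_x = 0  [D is the reflection of C across A]
4. D_y = 14  [D is the reflection of C across A]
   → D = (0, 14)

B = (11/2, 3/2)
D = (0, 14)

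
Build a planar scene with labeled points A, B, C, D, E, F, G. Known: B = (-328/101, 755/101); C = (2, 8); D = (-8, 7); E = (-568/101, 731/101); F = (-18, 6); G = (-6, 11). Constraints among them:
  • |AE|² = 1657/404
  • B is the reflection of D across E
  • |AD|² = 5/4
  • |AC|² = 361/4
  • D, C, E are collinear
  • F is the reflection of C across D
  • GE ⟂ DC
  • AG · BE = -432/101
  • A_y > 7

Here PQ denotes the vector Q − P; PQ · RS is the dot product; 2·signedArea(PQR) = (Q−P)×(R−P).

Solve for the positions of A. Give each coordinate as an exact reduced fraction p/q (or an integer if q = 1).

A = (-15/2, 8)

1. A_x = -15/2  [line 240/101·x + 24/101·y + 1608/101 = 0 ∩ |AE|² = 1657/404]
2. A_y = 8  [line 240/101·x + 24/101·y + 1608/101 = 0 ∩ |AE|² = 1657/404]
   → A = (-15/2, 8)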